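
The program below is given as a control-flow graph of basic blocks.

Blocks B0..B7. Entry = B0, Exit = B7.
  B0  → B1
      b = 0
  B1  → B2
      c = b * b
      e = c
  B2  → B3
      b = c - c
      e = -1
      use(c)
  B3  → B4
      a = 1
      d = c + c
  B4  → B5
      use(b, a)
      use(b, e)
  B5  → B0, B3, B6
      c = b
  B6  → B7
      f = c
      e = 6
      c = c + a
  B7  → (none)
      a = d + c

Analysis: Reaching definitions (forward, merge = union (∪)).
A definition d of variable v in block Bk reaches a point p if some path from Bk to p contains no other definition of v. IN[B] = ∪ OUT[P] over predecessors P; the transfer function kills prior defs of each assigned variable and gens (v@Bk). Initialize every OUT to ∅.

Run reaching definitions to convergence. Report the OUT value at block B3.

Per-block solution:
  B0: | IN={a@B3, b@B2, c@B5, d@B3, e@B2} | OUT={a@B3, b@B0, c@B5, d@B3, e@B2}
  B1: | IN={a@B3, b@B0, c@B5, d@B3, e@B2} | OUT={a@B3, b@B0, c@B1, d@B3, e@B1}
  B2: | IN={a@B3, b@B0, c@B1, d@B3, e@B1} | OUT={a@B3, b@B2, c@B1, d@B3, e@B2}
  B3: | IN={a@B3, b@B2, c@B1, c@B5, d@B3, e@B2} | OUT={a@B3, b@B2, c@B1, c@B5, d@B3, e@B2}
  B4: | IN={a@B3, b@B2, c@B1, c@B5, d@B3, e@B2} | OUT={a@B3, b@B2, c@B1, c@B5, d@B3, e@B2}
  B5: | IN={a@B3, b@B2, c@B1, c@B5, d@B3, e@B2} | OUT={a@B3, b@B2, c@B5, d@B3, e@B2}
  B6: | IN={a@B3, b@B2, c@B5, d@B3, e@B2} | OUT={a@B3, b@B2, c@B6, d@B3, e@B6, f@B6}
  B7: | IN={a@B3, b@B2, c@B6, d@B3, e@B6, f@B6} | OUT={a@B7, b@B2, c@B6, d@B3, e@B6, f@B6}

Merge at B3: IN[B3] = OUT[B2] ⊔ OUT[B5] = {a@B3, b@B2, c@B1, c@B5, d@B3, e@B2}
Applying B3's transfer function to that IN value gives OUT[B3] (row B3 above).

Answer: {a@B3, b@B2, c@B1, c@B5, d@B3, e@B2}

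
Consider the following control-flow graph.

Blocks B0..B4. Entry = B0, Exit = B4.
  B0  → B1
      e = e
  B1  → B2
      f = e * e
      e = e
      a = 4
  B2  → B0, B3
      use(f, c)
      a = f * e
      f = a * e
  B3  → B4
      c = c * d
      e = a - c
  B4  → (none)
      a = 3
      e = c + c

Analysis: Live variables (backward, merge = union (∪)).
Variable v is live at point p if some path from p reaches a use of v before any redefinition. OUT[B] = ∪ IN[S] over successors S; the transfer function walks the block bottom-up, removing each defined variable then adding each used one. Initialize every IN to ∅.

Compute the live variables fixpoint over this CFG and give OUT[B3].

Answer: {c}

Derivation:
Fixpoint table:
  B0:   IN={c, d, e}   OUT={c, d, e}
  B1:   IN={c, d, e}   OUT={c, d, e, f}
  B2:   IN={c, d, e, f}   OUT={a, c, d, e}
  B3:   IN={a, c, d}   OUT={c}
  B4:   IN={c}   OUT={}

Merge at B3: OUT[B3] = IN[B4] = {c}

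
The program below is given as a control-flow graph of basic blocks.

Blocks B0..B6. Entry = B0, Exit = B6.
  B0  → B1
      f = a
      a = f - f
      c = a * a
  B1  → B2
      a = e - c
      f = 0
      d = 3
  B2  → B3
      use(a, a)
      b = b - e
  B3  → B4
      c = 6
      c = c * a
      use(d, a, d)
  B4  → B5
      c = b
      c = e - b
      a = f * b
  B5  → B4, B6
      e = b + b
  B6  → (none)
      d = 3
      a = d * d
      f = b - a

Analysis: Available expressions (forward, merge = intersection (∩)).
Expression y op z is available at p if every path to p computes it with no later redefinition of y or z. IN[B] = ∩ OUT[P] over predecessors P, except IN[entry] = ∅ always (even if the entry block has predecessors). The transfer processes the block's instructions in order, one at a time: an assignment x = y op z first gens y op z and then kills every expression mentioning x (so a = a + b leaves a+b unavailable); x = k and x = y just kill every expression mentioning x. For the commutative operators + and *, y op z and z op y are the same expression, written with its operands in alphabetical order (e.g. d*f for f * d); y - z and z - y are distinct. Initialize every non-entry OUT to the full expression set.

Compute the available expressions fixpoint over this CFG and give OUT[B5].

Fixpoint table:
  B0:   IN={}   OUT={a*a, f-f}
  B1:   IN={a*a, f-f}   OUT={e-c}
  B2:   IN={e-c}   OUT={e-c}
  B3:   IN={e-c}   OUT={}
  B4:   IN={}   OUT={b*f, e-b}
  B5:   IN={b*f, e-b}   OUT={b*f, b+b}
  B6:   IN={b*f, b+b}   OUT={b+b, b-a, d*d}

Merge at B5: IN[B5] = OUT[B4] = {b*f, e-b}
Applying B5's transfer function to that IN value gives OUT[B5] (row B5 above).

Answer: {b*f, b+b}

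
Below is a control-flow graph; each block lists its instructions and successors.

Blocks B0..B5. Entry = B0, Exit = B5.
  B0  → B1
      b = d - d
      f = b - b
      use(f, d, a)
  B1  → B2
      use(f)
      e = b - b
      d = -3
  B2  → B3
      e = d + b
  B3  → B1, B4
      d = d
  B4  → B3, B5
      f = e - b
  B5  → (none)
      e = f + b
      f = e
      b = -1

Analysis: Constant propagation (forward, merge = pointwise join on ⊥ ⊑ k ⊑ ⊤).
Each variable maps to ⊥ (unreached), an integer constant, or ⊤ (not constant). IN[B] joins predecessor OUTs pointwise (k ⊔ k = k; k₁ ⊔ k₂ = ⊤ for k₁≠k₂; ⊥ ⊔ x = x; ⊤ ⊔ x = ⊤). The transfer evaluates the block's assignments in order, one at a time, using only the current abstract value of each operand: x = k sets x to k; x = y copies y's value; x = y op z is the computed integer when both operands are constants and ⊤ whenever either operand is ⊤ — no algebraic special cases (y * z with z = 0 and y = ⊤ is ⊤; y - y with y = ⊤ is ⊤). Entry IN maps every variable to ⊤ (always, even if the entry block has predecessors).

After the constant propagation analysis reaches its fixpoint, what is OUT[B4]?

Converged values:
  B0:  IN=(all ⊤)  OUT=(all ⊤)
  B1:  IN=(all ⊤)  OUT={d:-3; rest ⊤}
  B2:  IN={d:-3; rest ⊤}  OUT={d:-3; rest ⊤}
  B3:  IN={d:-3; rest ⊤}  OUT={d:-3; rest ⊤}
  B4:  IN={d:-3; rest ⊤}  OUT={d:-3; rest ⊤}
  B5:  IN={d:-3; rest ⊤}  OUT={b:-1, d:-3; rest ⊤}

Merge at B4: IN[B4] = OUT[B3] = {a: ⊤, b: ⊤, c: ⊤, d: -3, e: ⊤, f: ⊤}
Applying B4's transfer function to that IN value gives OUT[B4] (row B4 above).

Answer: {a: ⊤, b: ⊤, c: ⊤, d: -3, e: ⊤, f: ⊤}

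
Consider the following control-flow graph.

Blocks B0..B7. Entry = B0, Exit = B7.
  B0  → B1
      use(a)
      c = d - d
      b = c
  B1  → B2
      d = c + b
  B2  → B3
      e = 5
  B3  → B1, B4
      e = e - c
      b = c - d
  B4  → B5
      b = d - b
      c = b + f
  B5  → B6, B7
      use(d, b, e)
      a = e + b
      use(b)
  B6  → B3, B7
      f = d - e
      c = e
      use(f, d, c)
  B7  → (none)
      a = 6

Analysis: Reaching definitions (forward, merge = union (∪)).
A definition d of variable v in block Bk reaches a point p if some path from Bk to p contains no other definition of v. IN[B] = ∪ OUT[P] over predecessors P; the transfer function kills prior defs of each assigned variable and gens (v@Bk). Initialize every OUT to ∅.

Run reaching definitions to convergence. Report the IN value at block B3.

Answer: {a@B5, b@B0, b@B3, b@B4, c@B0, c@B6, d@B1, e@B2, e@B3, f@B6}

Derivation:
Converged values:
  B0:  IN={}  OUT={b@B0, c@B0}
  B1:  IN={a@B5, b@B0, b@B3, c@B0, c@B6, d@B1, e@B3, f@B6}  OUT={a@B5, b@B0, b@B3, c@B0, c@B6, d@B1, e@B3, f@B6}
  B2:  IN={a@B5, b@B0, b@B3, c@B0, c@B6, d@B1, e@B3, f@B6}  OUT={a@B5, b@B0, b@B3, c@B0, c@B6, d@B1, e@B2, f@B6}
  B3:  IN={a@B5, b@B0, b@B3, b@B4, c@B0, c@B6, d@B1, e@B2, e@B3, f@B6}  OUT={a@B5, b@B3, c@B0, c@B6, d@B1, e@B3, f@B6}
  B4:  IN={a@B5, b@B3, c@B0, c@B6, d@B1, e@B3, f@B6}  OUT={a@B5, b@B4, c@B4, d@B1, e@B3, f@B6}
  B5:  IN={a@B5, b@B4, c@B4, d@B1, e@B3, f@B6}  OUT={a@B5, b@B4, c@B4, d@B1, e@B3, f@B6}
  B6:  IN={a@B5, b@B4, c@B4, d@B1, e@B3, f@B6}  OUT={a@B5, b@B4, c@B6, d@B1, e@B3, f@B6}
  B7:  IN={a@B5, b@B4, c@B4, c@B6, d@B1, e@B3, f@B6}  OUT={a@B7, b@B4, c@B4, c@B6, d@B1, e@B3, f@B6}

Merge at B3: IN[B3] = OUT[B2] ⊔ OUT[B6] = {a@B5, b@B0, b@B3, b@B4, c@B0, c@B6, d@B1, e@B2, e@B3, f@B6}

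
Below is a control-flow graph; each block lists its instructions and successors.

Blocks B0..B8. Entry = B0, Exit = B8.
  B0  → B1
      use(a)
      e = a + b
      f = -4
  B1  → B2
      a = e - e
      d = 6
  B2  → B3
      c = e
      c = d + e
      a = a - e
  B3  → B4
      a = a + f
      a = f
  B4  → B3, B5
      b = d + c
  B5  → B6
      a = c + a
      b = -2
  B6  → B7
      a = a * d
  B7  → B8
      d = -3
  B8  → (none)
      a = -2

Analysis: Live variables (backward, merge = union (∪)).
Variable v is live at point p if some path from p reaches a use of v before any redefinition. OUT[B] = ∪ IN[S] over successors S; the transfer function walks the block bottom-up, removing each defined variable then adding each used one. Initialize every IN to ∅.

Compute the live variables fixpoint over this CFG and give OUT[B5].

Per-block solution:
  B0: | IN={a, b} | OUT={e, f}
  B1: | IN={e, f} | OUT={a, d, e, f}
  B2: | IN={a, d, e, f} | OUT={a, c, d, f}
  B3: | IN={a, c, d, f} | OUT={a, c, d, f}
  B4: | IN={a, c, d, f} | OUT={a, c, d, f}
  B5: | IN={a, c, d} | OUT={a, d}
  B6: | IN={a, d} | OUT={}
  B7: | IN={} | OUT={}
  B8: | IN={} | OUT={}

Merge at B5: OUT[B5] = IN[B6] = {a, d}

Answer: {a, d}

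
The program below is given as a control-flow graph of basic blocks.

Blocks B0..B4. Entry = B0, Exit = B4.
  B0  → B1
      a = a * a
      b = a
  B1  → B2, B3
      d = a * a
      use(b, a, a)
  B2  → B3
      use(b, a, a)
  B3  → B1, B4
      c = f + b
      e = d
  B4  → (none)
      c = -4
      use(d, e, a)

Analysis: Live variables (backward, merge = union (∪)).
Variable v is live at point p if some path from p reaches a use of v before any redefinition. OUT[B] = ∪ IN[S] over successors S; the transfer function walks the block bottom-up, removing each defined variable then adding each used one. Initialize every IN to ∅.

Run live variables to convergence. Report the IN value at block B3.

Answer: {a, b, d, f}

Derivation:
Converged values:
  B0:  IN={a, f}  OUT={a, b, f}
  B1:  IN={a, b, f}  OUT={a, b, d, f}
  B2:  IN={a, b, d, f}  OUT={a, b, d, f}
  B3:  IN={a, b, d, f}  OUT={a, b, d, e, f}
  B4:  IN={a, d, e}  OUT={}

Merge at B3: OUT[B3] = IN[B1] ⊔ IN[B4] = {a, b, d, e, f}
Applying B3's transfer function to that OUT value gives IN[B3] (row B3 above).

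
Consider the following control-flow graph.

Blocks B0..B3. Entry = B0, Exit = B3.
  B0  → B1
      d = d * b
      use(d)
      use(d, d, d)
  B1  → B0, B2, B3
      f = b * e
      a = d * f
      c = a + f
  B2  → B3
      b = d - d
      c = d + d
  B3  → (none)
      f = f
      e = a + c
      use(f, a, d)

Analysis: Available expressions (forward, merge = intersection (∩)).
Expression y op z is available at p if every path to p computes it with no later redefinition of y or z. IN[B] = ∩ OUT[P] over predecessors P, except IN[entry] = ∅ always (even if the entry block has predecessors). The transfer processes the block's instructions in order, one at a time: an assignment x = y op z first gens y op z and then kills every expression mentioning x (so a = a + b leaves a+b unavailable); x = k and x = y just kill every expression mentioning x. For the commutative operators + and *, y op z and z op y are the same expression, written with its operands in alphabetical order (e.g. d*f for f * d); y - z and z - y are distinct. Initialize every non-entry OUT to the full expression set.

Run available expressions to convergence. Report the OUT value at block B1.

Per-block solution:
  B0:  IN={}  OUT={}
  B1:  IN={}  OUT={a+f, b*e, d*f}
  B2:  IN={a+f, b*e, d*f}  OUT={a+f, d*f, d+d, d-d}
  B3:  IN={a+f, d*f}  OUT={a+c}

Merge at B1: IN[B1] = OUT[B0] = {}
Applying B1's transfer function to that IN value gives OUT[B1] (row B1 above).

Answer: {a+f, b*e, d*f}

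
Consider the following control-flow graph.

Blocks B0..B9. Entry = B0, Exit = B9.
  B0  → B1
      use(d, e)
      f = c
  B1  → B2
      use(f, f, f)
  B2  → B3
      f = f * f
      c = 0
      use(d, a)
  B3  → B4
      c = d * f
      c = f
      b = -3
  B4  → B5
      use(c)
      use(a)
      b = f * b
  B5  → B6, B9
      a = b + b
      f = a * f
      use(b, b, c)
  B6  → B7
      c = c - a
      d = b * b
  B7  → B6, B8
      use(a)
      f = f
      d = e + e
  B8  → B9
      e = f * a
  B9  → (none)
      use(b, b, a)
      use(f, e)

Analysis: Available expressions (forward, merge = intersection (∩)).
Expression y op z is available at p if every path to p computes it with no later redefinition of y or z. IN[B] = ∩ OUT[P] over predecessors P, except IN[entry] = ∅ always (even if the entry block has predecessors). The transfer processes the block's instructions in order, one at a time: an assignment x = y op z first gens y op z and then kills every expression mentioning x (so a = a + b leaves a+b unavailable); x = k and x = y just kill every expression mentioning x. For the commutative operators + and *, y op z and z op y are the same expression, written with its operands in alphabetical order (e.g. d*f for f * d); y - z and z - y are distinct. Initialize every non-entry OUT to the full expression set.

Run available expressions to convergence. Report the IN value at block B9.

Fixpoint table:
  B0:  IN={}  OUT={}
  B1:  IN={}  OUT={}
  B2:  IN={}  OUT={}
  B3:  IN={}  OUT={d*f}
  B4:  IN={d*f}  OUT={d*f}
  B5:  IN={d*f}  OUT={b+b}
  B6:  IN={b+b}  OUT={b*b, b+b}
  B7:  IN={b*b, b+b}  OUT={b*b, b+b, e+e}
  B8:  IN={b*b, b+b, e+e}  OUT={a*f, b*b, b+b}
  B9:  IN={b+b}  OUT={b+b}

Merge at B9: IN[B9] = OUT[B5] ∩ OUT[B8] = {b+b}

Answer: {b+b}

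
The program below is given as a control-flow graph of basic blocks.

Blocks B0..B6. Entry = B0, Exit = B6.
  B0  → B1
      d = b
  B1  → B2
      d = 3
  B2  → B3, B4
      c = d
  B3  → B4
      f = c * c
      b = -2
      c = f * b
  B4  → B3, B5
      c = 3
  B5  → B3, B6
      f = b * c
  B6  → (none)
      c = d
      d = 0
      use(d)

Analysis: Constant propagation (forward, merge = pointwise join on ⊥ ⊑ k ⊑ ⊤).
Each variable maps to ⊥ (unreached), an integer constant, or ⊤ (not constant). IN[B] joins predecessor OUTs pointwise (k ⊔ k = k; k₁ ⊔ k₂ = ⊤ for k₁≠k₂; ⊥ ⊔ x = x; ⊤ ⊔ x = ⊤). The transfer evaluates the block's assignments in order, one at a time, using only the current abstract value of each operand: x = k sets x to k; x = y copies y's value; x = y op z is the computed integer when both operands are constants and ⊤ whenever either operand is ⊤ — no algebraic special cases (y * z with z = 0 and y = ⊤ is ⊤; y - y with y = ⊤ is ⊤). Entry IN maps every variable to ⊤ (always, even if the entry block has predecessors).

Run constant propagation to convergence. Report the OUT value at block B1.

Answer: {a: ⊤, b: ⊤, c: ⊤, d: 3, e: ⊤, f: ⊤}

Trace:
Per-block solution:
  B0:   IN=(all ⊤)   OUT=(all ⊤)
  B1:   IN=(all ⊤)   OUT={d:3; rest ⊤}
  B2:   IN={d:3; rest ⊤}   OUT={c:3, d:3; rest ⊤}
  B3:   IN={c:3, d:3; rest ⊤}   OUT={b:-2, c:-18, d:3, f:9; rest ⊤}
  B4:   IN={d:3; rest ⊤}   OUT={c:3, d:3; rest ⊤}
  B5:   IN={c:3, d:3; rest ⊤}   OUT={c:3, d:3; rest ⊤}
  B6:   IN={c:3, d:3; rest ⊤}   OUT={c:3, d:0; rest ⊤}

Merge at B1: IN[B1] = OUT[B0] = {a: ⊤, b: ⊤, c: ⊤, d: ⊤, e: ⊤, f: ⊤}
Applying B1's transfer function to that IN value gives OUT[B1] (row B1 above).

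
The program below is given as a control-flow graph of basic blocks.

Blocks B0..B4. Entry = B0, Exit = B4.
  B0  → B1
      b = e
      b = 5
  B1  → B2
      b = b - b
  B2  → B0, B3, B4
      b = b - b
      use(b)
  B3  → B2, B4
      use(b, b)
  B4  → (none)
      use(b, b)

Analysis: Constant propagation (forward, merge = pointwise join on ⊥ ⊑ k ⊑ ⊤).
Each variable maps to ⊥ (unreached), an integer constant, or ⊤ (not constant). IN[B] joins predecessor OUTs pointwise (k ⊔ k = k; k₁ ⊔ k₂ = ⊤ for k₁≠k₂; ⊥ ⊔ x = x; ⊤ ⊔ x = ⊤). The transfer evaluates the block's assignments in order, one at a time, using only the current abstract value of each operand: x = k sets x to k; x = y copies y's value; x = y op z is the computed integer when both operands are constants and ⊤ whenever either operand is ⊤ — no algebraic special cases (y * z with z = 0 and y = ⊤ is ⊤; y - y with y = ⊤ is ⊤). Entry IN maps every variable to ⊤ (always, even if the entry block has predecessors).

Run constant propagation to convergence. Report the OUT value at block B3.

Converged values:
  B0:   IN=(all ⊤)   OUT={b:5; rest ⊤}
  B1:   IN={b:5; rest ⊤}   OUT={b:0; rest ⊤}
  B2:   IN={b:0; rest ⊤}   OUT={b:0; rest ⊤}
  B3:   IN={b:0; rest ⊤}   OUT={b:0; rest ⊤}
  B4:   IN={b:0; rest ⊤}   OUT={b:0; rest ⊤}

Merge at B3: IN[B3] = OUT[B2] = {a: ⊤, b: 0, c: ⊤, d: ⊤, e: ⊤, f: ⊤}
Applying B3's transfer function to that IN value gives OUT[B3] (row B3 above).

Answer: {a: ⊤, b: 0, c: ⊤, d: ⊤, e: ⊤, f: ⊤}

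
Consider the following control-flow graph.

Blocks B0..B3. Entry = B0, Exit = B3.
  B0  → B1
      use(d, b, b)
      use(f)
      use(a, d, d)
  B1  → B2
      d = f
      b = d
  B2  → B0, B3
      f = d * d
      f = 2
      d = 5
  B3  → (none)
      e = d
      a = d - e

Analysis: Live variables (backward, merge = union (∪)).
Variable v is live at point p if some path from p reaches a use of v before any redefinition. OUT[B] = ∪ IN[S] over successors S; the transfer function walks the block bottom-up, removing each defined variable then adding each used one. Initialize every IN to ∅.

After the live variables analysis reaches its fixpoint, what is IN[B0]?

Converged values:
  B0:   IN={a, b, d, f}   OUT={a, f}
  B1:   IN={a, f}   OUT={a, b, d}
  B2:   IN={a, b, d}   OUT={a, b, d, f}
  B3:   IN={d}   OUT={}

Merge at B0: OUT[B0] = IN[B1] = {a, f}
Applying B0's transfer function to that OUT value gives IN[B0] (row B0 above).

Answer: {a, b, d, f}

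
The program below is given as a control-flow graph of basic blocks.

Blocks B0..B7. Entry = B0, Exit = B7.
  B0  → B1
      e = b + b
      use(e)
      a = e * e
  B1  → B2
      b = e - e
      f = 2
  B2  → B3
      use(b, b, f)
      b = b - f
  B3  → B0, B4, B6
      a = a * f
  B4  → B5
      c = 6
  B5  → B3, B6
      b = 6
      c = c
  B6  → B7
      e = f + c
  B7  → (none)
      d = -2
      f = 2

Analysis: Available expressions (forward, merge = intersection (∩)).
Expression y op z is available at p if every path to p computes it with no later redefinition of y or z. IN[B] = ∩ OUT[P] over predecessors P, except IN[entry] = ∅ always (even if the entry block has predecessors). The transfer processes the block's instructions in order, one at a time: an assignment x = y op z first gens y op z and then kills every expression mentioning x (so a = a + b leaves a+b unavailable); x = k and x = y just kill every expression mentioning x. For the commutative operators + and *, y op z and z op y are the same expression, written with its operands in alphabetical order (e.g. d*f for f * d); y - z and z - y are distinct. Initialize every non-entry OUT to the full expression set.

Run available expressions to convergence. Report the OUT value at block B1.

Answer: {e*e, e-e}

Trace:
Fixpoint table:
  B0: | IN={} | OUT={b+b, e*e}
  B1: | IN={b+b, e*e} | OUT={e*e, e-e}
  B2: | IN={e*e, e-e} | OUT={e*e, e-e}
  B3: | IN={e*e, e-e} | OUT={e*e, e-e}
  B4: | IN={e*e, e-e} | OUT={e*e, e-e}
  B5: | IN={e*e, e-e} | OUT={e*e, e-e}
  B6: | IN={e*e, e-e} | OUT={c+f}
  B7: | IN={c+f} | OUT={}

Merge at B1: IN[B1] = OUT[B0] = {b+b, e*e}
Applying B1's transfer function to that IN value gives OUT[B1] (row B1 above).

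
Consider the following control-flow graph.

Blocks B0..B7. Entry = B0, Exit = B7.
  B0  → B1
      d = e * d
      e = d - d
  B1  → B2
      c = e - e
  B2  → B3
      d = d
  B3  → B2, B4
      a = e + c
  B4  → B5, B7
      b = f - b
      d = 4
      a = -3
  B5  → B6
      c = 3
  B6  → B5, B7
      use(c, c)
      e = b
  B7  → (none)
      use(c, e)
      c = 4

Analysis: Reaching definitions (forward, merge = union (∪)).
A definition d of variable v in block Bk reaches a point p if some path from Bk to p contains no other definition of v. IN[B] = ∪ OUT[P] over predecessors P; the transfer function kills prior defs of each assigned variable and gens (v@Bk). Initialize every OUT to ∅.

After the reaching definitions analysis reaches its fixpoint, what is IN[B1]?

Answer: {d@B0, e@B0}

Trace:
Converged values:
  B0:  IN={}  OUT={d@B0, e@B0}
  B1:  IN={d@B0, e@B0}  OUT={c@B1, d@B0, e@B0}
  B2:  IN={a@B3, c@B1, d@B0, d@B2, e@B0}  OUT={a@B3, c@B1, d@B2, e@B0}
  B3:  IN={a@B3, c@B1, d@B2, e@B0}  OUT={a@B3, c@B1, d@B2, e@B0}
  B4:  IN={a@B3, c@B1, d@B2, e@B0}  OUT={a@B4, b@B4, c@B1, d@B4, e@B0}
  B5:  IN={a@B4, b@B4, c@B1, c@B5, d@B4, e@B0, e@B6}  OUT={a@B4, b@B4, c@B5, d@B4, e@B0, e@B6}
  B6:  IN={a@B4, b@B4, c@B5, d@B4, e@B0, e@B6}  OUT={a@B4, b@B4, c@B5, d@B4, e@B6}
  B7:  IN={a@B4, b@B4, c@B1, c@B5, d@B4, e@B0, e@B6}  OUT={a@B4, b@B4, c@B7, d@B4, e@B0, e@B6}

Merge at B1: IN[B1] = OUT[B0] = {d@B0, e@B0}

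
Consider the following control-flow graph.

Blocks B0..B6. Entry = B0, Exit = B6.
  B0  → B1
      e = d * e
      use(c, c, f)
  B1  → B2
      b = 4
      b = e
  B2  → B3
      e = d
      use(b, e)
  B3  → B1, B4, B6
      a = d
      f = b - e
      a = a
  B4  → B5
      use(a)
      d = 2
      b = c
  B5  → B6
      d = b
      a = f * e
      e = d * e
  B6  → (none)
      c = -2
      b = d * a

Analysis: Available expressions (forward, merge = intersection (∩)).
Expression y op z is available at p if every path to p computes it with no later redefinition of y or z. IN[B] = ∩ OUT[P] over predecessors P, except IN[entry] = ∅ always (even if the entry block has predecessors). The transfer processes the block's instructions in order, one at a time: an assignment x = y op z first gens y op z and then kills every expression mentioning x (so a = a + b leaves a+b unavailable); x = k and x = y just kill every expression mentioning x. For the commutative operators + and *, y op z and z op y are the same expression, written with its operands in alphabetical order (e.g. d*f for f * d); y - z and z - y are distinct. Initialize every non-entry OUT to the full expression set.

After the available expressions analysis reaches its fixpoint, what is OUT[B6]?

Answer: {a*d}

Working:
Per-block solution:
  B0:   IN={}   OUT={}
  B1:   IN={}   OUT={}
  B2:   IN={}   OUT={}
  B3:   IN={}   OUT={b-e}
  B4:   IN={b-e}   OUT={}
  B5:   IN={}   OUT={}
  B6:   IN={}   OUT={a*d}

Merge at B6: IN[B6] = OUT[B3] ∩ OUT[B5] = {}
Applying B6's transfer function to that IN value gives OUT[B6] (row B6 above).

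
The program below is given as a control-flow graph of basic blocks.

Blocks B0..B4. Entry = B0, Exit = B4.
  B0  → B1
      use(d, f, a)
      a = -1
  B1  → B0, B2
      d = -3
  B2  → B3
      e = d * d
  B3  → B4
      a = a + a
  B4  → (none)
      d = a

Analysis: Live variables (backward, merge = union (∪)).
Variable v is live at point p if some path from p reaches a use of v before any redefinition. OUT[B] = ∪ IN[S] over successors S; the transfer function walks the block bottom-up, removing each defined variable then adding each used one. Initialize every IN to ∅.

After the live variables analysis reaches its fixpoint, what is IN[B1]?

Answer: {a, f}

Working:
Converged values:
  B0:   IN={a, d, f}   OUT={a, f}
  B1:   IN={a, f}   OUT={a, d, f}
  B2:   IN={a, d}   OUT={a}
  B3:   IN={a}   OUT={a}
  B4:   IN={a}   OUT={}

Merge at B1: OUT[B1] = IN[B0] ⊔ IN[B2] = {a, d, f}
Applying B1's transfer function to that OUT value gives IN[B1] (row B1 above).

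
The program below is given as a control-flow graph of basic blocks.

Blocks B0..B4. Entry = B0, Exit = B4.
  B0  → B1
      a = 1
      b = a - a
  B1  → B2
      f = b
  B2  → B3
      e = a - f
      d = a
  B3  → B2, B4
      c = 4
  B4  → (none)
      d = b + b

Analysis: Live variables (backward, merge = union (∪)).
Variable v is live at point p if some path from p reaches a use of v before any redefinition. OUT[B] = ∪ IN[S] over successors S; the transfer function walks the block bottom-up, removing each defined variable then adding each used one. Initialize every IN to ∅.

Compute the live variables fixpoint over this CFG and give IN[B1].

Per-block solution:
  B0:  IN={}  OUT={a, b}
  B1:  IN={a, b}  OUT={a, b, f}
  B2:  IN={a, b, f}  OUT={a, b, f}
  B3:  IN={a, b, f}  OUT={a, b, f}
  B4:  IN={b}  OUT={}

Merge at B1: OUT[B1] = IN[B2] = {a, b, f}
Applying B1's transfer function to that OUT value gives IN[B1] (row B1 above).

Answer: {a, b}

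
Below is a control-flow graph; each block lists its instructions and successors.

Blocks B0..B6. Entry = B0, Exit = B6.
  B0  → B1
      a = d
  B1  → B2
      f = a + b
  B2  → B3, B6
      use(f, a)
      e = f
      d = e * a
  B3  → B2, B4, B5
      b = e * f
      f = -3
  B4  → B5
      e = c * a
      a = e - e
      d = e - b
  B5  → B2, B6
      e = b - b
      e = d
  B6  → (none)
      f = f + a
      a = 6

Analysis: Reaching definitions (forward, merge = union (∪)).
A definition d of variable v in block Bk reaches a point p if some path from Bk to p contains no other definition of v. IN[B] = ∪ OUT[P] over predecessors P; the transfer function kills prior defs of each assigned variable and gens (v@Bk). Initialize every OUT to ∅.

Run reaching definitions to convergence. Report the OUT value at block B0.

Fixpoint table:
  B0:  IN={}  OUT={a@B0}
  B1:  IN={a@B0}  OUT={a@B0, f@B1}
  B2:  IN={a@B0, a@B4, b@B3, d@B2, d@B4, e@B2, e@B5, f@B1, f@B3}  OUT={a@B0, a@B4, b@B3, d@B2, e@B2, f@B1, f@B3}
  B3:  IN={a@B0, a@B4, b@B3, d@B2, e@B2, f@B1, f@B3}  OUT={a@B0, a@B4, b@B3, d@B2, e@B2, f@B3}
  B4:  IN={a@B0, a@B4, b@B3, d@B2, e@B2, f@B3}  OUT={a@B4, b@B3, d@B4, e@B4, f@B3}
  B5:  IN={a@B0, a@B4, b@B3, d@B2, d@B4, e@B2, e@B4, f@B3}  OUT={a@B0, a@B4, b@B3, d@B2, d@B4, e@B5, f@B3}
  B6:  IN={a@B0, a@B4, b@B3, d@B2, d@B4, e@B2, e@B5, f@B1, f@B3}  OUT={a@B6, b@B3, d@B2, d@B4, e@B2, e@B5, f@B6}

B0 is the boundary node: IN[B0] = {}
Applying B0's transfer function to that IN value gives OUT[B0] (row B0 above).

Answer: {a@B0}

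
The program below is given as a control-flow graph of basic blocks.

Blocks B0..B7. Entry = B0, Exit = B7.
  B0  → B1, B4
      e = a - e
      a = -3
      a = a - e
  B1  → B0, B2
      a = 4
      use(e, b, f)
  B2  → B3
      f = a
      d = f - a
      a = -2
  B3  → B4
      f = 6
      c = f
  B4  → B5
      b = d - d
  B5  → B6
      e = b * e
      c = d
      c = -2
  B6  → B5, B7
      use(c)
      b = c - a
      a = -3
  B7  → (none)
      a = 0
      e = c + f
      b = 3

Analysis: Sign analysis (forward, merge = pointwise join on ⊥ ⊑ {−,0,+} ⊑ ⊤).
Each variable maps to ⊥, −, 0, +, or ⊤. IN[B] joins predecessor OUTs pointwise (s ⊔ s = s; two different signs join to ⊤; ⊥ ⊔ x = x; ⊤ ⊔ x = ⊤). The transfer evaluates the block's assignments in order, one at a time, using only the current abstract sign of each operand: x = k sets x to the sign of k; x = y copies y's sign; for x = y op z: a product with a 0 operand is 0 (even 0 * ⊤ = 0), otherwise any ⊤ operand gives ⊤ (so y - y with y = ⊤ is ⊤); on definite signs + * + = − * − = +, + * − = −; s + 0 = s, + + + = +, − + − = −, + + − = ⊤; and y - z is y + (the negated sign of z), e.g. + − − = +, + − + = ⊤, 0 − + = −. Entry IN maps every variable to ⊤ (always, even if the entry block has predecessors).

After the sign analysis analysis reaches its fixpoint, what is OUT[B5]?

Answer: {a: ⊤, b: ⊤, c: -, d: ⊤, e: ⊤, f: ⊤}

Working:
Fixpoint table:
  B0:   IN=(all ⊤)   OUT=(all ⊤)
  B1:   IN=(all ⊤)   OUT={a:+; rest ⊤}
  B2:   IN={a:+; rest ⊤}   OUT={a:-, f:+; rest ⊤}
  B3:   IN={a:-, f:+; rest ⊤}   OUT={a:-, c:+, f:+; rest ⊤}
  B4:   IN=(all ⊤)   OUT=(all ⊤)
  B5:   IN=(all ⊤)   OUT={c:-; rest ⊤}
  B6:   IN={c:-; rest ⊤}   OUT={a:-, c:-; rest ⊤}
  B7:   IN={a:-, c:-; rest ⊤}   OUT={a:0, b:+, c:-; rest ⊤}

Merge at B5: IN[B5] = OUT[B4] ⊔ OUT[B6] = {a: ⊤, b: ⊤, c: ⊤, d: ⊤, e: ⊤, f: ⊤}
Applying B5's transfer function to that IN value gives OUT[B5] (row B5 above).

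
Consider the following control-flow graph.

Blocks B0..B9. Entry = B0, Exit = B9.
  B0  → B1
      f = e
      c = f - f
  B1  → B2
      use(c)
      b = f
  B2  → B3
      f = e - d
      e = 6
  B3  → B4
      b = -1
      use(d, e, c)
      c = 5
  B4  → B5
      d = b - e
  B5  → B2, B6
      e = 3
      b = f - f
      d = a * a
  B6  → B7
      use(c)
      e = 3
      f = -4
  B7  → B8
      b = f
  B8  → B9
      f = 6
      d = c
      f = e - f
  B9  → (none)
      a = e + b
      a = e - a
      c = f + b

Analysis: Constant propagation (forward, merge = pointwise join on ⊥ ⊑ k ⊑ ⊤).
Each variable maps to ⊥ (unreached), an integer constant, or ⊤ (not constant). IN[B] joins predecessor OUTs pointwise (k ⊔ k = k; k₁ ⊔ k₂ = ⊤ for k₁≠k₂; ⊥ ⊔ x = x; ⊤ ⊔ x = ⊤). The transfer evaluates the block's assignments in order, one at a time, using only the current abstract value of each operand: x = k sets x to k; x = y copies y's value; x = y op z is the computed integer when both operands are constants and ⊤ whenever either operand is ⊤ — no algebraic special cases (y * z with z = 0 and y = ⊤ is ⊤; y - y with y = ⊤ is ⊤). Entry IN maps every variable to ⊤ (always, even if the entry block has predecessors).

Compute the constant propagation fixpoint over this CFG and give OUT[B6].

Per-block solution:
  B0: | IN=(all ⊤) | OUT=(all ⊤)
  B1: | IN=(all ⊤) | OUT=(all ⊤)
  B2: | IN=(all ⊤) | OUT={e:6; rest ⊤}
  B3: | IN={e:6; rest ⊤} | OUT={b:-1, c:5, e:6; rest ⊤}
  B4: | IN={b:-1, c:5, e:6; rest ⊤} | OUT={b:-1, c:5, d:-7, e:6; rest ⊤}
  B5: | IN={b:-1, c:5, d:-7, e:6; rest ⊤} | OUT={c:5, e:3; rest ⊤}
  B6: | IN={c:5, e:3; rest ⊤} | OUT={c:5, e:3, f:-4; rest ⊤}
  B7: | IN={c:5, e:3, f:-4; rest ⊤} | OUT={b:-4, c:5, e:3, f:-4; rest ⊤}
  B8: | IN={b:-4, c:5, e:3, f:-4; rest ⊤} | OUT={b:-4, c:5, d:5, e:3, f:-3; rest ⊤}
  B9: | IN={b:-4, c:5, d:5, e:3, f:-3; rest ⊤} | OUT={a:4, b:-4, c:-7, d:5, e:3, f:-3; rest ⊤}

Merge at B6: IN[B6] = OUT[B5] = {a: ⊤, b: ⊤, c: 5, d: ⊤, e: 3, f: ⊤}
Applying B6's transfer function to that IN value gives OUT[B6] (row B6 above).

Answer: {a: ⊤, b: ⊤, c: 5, d: ⊤, e: 3, f: -4}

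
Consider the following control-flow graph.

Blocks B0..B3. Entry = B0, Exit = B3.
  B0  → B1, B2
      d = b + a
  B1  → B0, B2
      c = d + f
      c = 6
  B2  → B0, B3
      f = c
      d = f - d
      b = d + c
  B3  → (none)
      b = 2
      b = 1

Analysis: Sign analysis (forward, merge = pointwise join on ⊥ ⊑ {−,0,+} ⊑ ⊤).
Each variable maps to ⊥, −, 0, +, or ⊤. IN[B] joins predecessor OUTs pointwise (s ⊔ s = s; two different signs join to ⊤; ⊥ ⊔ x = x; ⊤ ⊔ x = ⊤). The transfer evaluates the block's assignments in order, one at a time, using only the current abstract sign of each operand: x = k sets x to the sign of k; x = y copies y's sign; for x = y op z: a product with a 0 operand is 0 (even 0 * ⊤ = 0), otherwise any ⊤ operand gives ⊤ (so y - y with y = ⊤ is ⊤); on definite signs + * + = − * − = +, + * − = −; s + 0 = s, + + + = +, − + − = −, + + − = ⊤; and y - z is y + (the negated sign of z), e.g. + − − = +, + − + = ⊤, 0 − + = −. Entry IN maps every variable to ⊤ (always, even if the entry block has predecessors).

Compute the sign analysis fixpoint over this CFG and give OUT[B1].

Fixpoint table:
  B0: | IN=(all ⊤) | OUT=(all ⊤)
  B1: | IN=(all ⊤) | OUT={c:+; rest ⊤}
  B2: | IN=(all ⊤) | OUT=(all ⊤)
  B3: | IN=(all ⊤) | OUT={b:+; rest ⊤}

Merge at B1: IN[B1] = OUT[B0] = {a: ⊤, b: ⊤, c: ⊤, d: ⊤, e: ⊤, f: ⊤}
Applying B1's transfer function to that IN value gives OUT[B1] (row B1 above).

Answer: {a: ⊤, b: ⊤, c: +, d: ⊤, e: ⊤, f: ⊤}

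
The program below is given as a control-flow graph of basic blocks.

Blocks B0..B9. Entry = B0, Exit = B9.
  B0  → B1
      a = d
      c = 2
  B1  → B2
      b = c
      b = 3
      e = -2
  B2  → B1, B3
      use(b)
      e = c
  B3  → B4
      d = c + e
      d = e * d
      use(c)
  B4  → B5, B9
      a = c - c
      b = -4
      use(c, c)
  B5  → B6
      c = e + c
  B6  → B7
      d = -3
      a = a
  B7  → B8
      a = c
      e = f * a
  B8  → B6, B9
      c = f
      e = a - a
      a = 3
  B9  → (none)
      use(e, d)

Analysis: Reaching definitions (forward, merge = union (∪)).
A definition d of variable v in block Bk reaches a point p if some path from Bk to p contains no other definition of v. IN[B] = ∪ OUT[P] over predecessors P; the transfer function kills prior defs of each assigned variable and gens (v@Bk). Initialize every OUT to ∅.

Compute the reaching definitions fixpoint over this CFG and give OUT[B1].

Answer: {a@B0, b@B1, c@B0, e@B1}

Trace:
Per-block solution:
  B0: | IN={} | OUT={a@B0, c@B0}
  B1: | IN={a@B0, b@B1, c@B0, e@B2} | OUT={a@B0, b@B1, c@B0, e@B1}
  B2: | IN={a@B0, b@B1, c@B0, e@B1} | OUT={a@B0, b@B1, c@B0, e@B2}
  B3: | IN={a@B0, b@B1, c@B0, e@B2} | OUT={a@B0, b@B1, c@B0, d@B3, e@B2}
  B4: | IN={a@B0, b@B1, c@B0, d@B3, e@B2} | OUT={a@B4, b@B4, c@B0, d@B3, e@B2}
  B5: | IN={a@B4, b@B4, c@B0, d@B3, e@B2} | OUT={a@B4, b@B4, c@B5, d@B3, e@B2}
  B6: | IN={a@B4, a@B8, b@B4, c@B5, c@B8, d@B3, d@B6, e@B2, e@B8} | OUT={a@B6, b@B4, c@B5, c@B8, d@B6, e@B2, e@B8}
  B7: | IN={a@B6, b@B4, c@B5, c@B8, d@B6, e@B2, e@B8} | OUT={a@B7, b@B4, c@B5, c@B8, d@B6, e@B7}
  B8: | IN={a@B7, b@B4, c@B5, c@B8, d@B6, e@B7} | OUT={a@B8, b@B4, c@B8, d@B6, e@B8}
  B9: | IN={a@B4, a@B8, b@B4, c@B0, c@B8, d@B3, d@B6, e@B2, e@B8} | OUT={a@B4, a@B8, b@B4, c@B0, c@B8, d@B3, d@B6, e@B2, e@B8}

Merge at B1: IN[B1] = OUT[B0] ⊔ OUT[B2] = {a@B0, b@B1, c@B0, e@B2}
Applying B1's transfer function to that IN value gives OUT[B1] (row B1 above).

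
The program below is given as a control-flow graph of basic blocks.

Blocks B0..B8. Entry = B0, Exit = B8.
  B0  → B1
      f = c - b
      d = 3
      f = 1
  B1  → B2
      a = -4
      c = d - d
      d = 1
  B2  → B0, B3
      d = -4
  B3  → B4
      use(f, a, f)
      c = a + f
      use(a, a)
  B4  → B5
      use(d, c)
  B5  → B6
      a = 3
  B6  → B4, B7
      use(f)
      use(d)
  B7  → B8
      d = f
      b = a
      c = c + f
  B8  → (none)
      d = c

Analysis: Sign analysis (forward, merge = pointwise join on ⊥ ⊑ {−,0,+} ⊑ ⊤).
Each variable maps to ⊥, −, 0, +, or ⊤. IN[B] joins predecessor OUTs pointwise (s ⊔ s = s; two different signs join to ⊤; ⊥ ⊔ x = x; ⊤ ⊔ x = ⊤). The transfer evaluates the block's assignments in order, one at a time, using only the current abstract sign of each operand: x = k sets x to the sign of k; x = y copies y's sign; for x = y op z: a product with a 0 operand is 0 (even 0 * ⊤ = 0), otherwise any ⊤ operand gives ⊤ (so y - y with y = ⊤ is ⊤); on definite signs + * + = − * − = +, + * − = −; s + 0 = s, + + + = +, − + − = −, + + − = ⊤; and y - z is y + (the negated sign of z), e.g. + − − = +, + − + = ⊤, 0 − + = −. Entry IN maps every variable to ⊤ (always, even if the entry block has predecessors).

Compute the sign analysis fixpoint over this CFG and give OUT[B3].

Per-block solution:
  B0: | IN=(all ⊤) | OUT={d:+, f:+; rest ⊤}
  B1: | IN={d:+, f:+; rest ⊤} | OUT={a:-, d:+, f:+; rest ⊤}
  B2: | IN={a:-, d:+, f:+; rest ⊤} | OUT={a:-, d:-, f:+; rest ⊤}
  B3: | IN={a:-, d:-, f:+; rest ⊤} | OUT={a:-, d:-, f:+; rest ⊤}
  B4: | IN={d:-, f:+; rest ⊤} | OUT={d:-, f:+; rest ⊤}
  B5: | IN={d:-, f:+; rest ⊤} | OUT={a:+, d:-, f:+; rest ⊤}
  B6: | IN={a:+, d:-, f:+; rest ⊤} | OUT={a:+, d:-, f:+; rest ⊤}
  B7: | IN={a:+, d:-, f:+; rest ⊤} | OUT={a:+, b:+, d:+, f:+; rest ⊤}
  B8: | IN={a:+, b:+, d:+, f:+; rest ⊤} | OUT={a:+, b:+, f:+; rest ⊤}

Merge at B3: IN[B3] = OUT[B2] = {a: -, b: ⊤, c: ⊤, d: -, e: ⊤, f: +}
Applying B3's transfer function to that IN value gives OUT[B3] (row B3 above).

Answer: {a: -, b: ⊤, c: ⊤, d: -, e: ⊤, f: +}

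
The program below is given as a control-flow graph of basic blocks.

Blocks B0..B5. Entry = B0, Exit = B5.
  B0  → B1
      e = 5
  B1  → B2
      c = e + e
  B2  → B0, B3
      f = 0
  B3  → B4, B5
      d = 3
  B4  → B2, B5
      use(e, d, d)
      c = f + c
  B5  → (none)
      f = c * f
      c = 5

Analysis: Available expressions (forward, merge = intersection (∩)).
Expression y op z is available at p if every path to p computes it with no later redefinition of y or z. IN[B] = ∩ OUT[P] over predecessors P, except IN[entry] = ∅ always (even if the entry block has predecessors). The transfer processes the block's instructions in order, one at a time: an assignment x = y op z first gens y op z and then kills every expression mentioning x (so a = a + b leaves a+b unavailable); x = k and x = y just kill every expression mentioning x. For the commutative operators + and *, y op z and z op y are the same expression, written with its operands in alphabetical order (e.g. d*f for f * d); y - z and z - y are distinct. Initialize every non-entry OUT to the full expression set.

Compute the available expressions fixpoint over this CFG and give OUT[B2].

Fixpoint table:
  B0:   IN={}   OUT={}
  B1:   IN={}   OUT={e+e}
  B2:   IN={e+e}   OUT={e+e}
  B3:   IN={e+e}   OUT={e+e}
  B4:   IN={e+e}   OUT={e+e}
  B5:   IN={e+e}   OUT={e+e}

Merge at B2: IN[B2] = OUT[B1] ∩ OUT[B4] = {e+e}
Applying B2's transfer function to that IN value gives OUT[B2] (row B2 above).

Answer: {e+e}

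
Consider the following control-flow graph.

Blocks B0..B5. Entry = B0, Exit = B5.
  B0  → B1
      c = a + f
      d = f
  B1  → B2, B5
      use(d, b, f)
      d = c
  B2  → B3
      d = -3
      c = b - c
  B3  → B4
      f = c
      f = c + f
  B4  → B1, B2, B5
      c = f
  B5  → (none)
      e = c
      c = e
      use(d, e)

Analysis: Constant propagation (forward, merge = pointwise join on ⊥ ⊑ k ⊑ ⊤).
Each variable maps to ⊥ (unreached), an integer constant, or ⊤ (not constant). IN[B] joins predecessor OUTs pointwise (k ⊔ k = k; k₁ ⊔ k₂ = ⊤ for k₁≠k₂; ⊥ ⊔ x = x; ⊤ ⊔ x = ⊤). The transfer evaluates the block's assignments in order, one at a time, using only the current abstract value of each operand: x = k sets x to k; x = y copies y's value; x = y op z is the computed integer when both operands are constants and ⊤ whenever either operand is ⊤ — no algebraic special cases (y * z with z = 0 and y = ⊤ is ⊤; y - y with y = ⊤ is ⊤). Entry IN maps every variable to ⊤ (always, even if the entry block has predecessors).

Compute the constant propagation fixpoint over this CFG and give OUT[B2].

Converged values:
  B0:  IN=(all ⊤)  OUT=(all ⊤)
  B1:  IN=(all ⊤)  OUT=(all ⊤)
  B2:  IN=(all ⊤)  OUT={d:-3; rest ⊤}
  B3:  IN={d:-3; rest ⊤}  OUT={d:-3; rest ⊤}
  B4:  IN={d:-3; rest ⊤}  OUT={d:-3; rest ⊤}
  B5:  IN=(all ⊤)  OUT=(all ⊤)

Merge at B2: IN[B2] = OUT[B1] ⊔ OUT[B4] = {a: ⊤, b: ⊤, c: ⊤, d: ⊤, e: ⊤, f: ⊤}
Applying B2's transfer function to that IN value gives OUT[B2] (row B2 above).

Answer: {a: ⊤, b: ⊤, c: ⊤, d: -3, e: ⊤, f: ⊤}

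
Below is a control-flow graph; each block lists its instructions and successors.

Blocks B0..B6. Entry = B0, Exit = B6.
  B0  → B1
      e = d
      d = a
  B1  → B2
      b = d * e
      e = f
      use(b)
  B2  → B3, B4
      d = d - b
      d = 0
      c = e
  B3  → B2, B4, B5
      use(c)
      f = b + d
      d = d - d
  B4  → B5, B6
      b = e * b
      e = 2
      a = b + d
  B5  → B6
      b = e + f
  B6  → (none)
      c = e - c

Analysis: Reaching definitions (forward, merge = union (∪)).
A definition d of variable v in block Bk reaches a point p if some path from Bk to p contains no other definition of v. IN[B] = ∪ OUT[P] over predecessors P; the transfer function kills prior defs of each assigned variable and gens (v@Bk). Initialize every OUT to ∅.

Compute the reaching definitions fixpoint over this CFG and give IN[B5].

Answer: {a@B4, b@B1, b@B4, c@B2, d@B2, d@B3, e@B1, e@B4, f@B3}

Trace:
Per-block solution:
  B0:  IN={}  OUT={d@B0, e@B0}
  B1:  IN={d@B0, e@B0}  OUT={b@B1, d@B0, e@B1}
  B2:  IN={b@B1, c@B2, d@B0, d@B3, e@B1, f@B3}  OUT={b@B1, c@B2, d@B2, e@B1, f@B3}
  B3:  IN={b@B1, c@B2, d@B2, e@B1, f@B3}  OUT={b@B1, c@B2, d@B3, e@B1, f@B3}
  B4:  IN={b@B1, c@B2, d@B2, d@B3, e@B1, f@B3}  OUT={a@B4, b@B4, c@B2, d@B2, d@B3, e@B4, f@B3}
  B5:  IN={a@B4, b@B1, b@B4, c@B2, d@B2, d@B3, e@B1, e@B4, f@B3}  OUT={a@B4, b@B5, c@B2, d@B2, d@B3, e@B1, e@B4, f@B3}
  B6:  IN={a@B4, b@B4, b@B5, c@B2, d@B2, d@B3, e@B1, e@B4, f@B3}  OUT={a@B4, b@B4, b@B5, c@B6, d@B2, d@B3, e@B1, e@B4, f@B3}

Merge at B5: IN[B5] = OUT[B3] ⊔ OUT[B4] = {a@B4, b@B1, b@B4, c@B2, d@B2, d@B3, e@B1, e@B4, f@B3}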